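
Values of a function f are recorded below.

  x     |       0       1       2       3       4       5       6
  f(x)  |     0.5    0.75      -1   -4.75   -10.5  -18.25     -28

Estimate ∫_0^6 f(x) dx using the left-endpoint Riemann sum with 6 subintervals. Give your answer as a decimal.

-33.25

Δx = 1.
Sum = 1·[0.5 + 0.75 + (-1) + (-4.75) + (-10.5) + (-18.25)] = -33.25.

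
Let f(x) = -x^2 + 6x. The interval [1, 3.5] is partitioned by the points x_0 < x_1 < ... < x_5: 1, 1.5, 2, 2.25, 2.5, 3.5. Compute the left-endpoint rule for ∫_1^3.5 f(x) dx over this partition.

18.734375

Subinterval widths: 0.5, 0.5, 0.25, 0.25, 1.
Left endpoints: 1, 1.5, 2, 2.25, 2.5.
f(1) = 5, f(1.5) = 6.75, f(2) = 8, f(2.25) = 8.4375, f(2.5) = 8.75.
Sum = Σ Δx_i · f(x_i).
Sum = 18.734375.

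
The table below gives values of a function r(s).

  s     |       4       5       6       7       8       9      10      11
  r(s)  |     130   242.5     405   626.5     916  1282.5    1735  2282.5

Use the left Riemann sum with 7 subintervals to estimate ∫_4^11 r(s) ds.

Δs = 1.
Sum = 1·[130 + 242.5 + 405 + 626.5 + 916 + 1282.5 + 1735] = 5337.5.

5337.5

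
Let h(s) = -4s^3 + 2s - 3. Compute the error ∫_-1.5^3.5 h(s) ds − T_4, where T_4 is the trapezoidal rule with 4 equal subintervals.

15.625

Exact integral: ∫_-1.5^3.5 h(s) ds = -150.
T_4 = -165.625.
Error = -150 − (-165.625) = 15.625.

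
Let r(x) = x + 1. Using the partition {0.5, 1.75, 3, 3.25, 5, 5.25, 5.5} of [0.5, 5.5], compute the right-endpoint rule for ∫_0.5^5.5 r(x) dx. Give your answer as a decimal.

23.1875

Subinterval widths: 1.25, 1.25, 0.25, 1.75, 0.25, 0.25.
Right endpoints: 1.75, 3, 3.25, 5, 5.25, 5.5.
r(1.75) = 2.75, r(3) = 4, r(3.25) = 4.25, r(5) = 6, r(5.25) = 6.25, r(5.5) = 6.5.
Sum = Σ Δx_i · r(x_i).
Sum = 23.1875.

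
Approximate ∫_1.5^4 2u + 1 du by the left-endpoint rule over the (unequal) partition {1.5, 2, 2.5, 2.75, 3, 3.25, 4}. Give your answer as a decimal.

Subinterval widths: 0.5, 0.5, 0.25, 0.25, 0.25, 0.75.
Left endpoints: 1.5, 2, 2.5, 2.75, 3, 3.25.
f(1.5) = 4, f(2) = 5, f(2.5) = 6, f(2.75) = 6.5, f(3) = 7, f(3.25) = 7.5.
Sum = Σ Δu_i · f(u_i).
Sum = 15.

15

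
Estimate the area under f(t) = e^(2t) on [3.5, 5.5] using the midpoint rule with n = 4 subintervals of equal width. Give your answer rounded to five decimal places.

28199.02038

Δt = (5.5 − 3.5)/4 = 0.5.
Midpoints: 3.75, 4.25, 4.75, 5.25.
f(3.75) ≈ 1808.04241, f(4.25) ≈ 4914.76884, f(4.75) ≈ 13359.72683, f(5.25) ≈ 36315.50267.
Sum = Δt · [f(3.75) + f(4.25) + f(4.75) + f(5.25)].
Sum ≈ 28199.02038.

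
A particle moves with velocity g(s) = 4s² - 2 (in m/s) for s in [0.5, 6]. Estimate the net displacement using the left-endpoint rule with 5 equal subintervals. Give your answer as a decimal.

202.62

Δs = (6 − 0.5)/5 = 1.1.
Left endpoints: 0.5, 1.6, 2.7, 3.8, 4.9.
g(0.5) = -1, g(1.6) = 8.24, g(2.7) = 27.16, g(3.8) = 55.76, g(4.9) = 94.04.
Sum = Δs · [g(0.5) + g(1.6) + g(2.7) + g(3.8) + g(4.9)].
Sum = 202.62.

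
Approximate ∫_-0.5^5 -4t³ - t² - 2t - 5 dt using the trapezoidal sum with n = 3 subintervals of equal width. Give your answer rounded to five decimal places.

-805.16435

Δt = (5 − (-0.5))/3 = 11/6.
f(-0.5) = -3.75, f(4/3) = -511/27, f(19/6) = -16025/108, f(5) = -540.
T_3 = (Δt/2)·[f(t_0) + 2f(t_1) + 2f(t_2) + f(t_3)].
Sum ≈ -805.16435.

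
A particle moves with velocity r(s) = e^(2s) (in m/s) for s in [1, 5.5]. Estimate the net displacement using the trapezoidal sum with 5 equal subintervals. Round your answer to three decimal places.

37610.106

Δs = (5.5 − 1)/5 = 0.9.
r(1) ≈ 7.389, r(1.9) ≈ 44.701, r(2.8) ≈ 270.426, r(3.7) ≈ 1635.984, r(4.6) ≈ 9897.129, r(5.5) ≈ 59874.142.
T_5 = (Δs/2)·[r(s_0) + 2r(s_1) + ... + 2r(s_{4}) + r(s_5)].
Sum ≈ 37610.106.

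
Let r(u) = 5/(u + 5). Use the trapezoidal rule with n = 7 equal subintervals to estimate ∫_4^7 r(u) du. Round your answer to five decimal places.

Δu = (7 − 4)/7 = 3/7.
r(4) = 5/9, r(31/7) = 35/66, r(34/7) = 35/69, r(37/7) = 35/72, r(40/7) = 7/15, r(43/7) = 35/78, r(46/7) = 35/81, r(7) = 5/12.
T_7 = (Δu/2)·[r(u_0) + 2r(u_1) + ... + 2r(u_{6}) + r(u_7)].
Sum ≈ 1.43882.

1.43882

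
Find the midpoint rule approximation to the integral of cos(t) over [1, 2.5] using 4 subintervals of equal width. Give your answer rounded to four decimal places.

-0.2444

Δt = (2.5 − 1)/4 = 0.375.
Midpoints: 1.1875, 1.5625, 1.9375, 2.3125.
f(1.1875) ≈ 0.3740, f(1.5625) ≈ 0.0083, f(1.9375) ≈ -0.3585, f(2.3125) ≈ -0.6755.
Sum = Δt · [f(1.1875) + f(1.5625) + f(1.9375) + f(2.3125)].
Sum ≈ -0.2444.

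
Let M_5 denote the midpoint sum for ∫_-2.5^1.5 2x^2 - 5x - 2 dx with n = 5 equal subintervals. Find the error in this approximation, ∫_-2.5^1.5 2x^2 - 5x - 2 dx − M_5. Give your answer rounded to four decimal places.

0.4267

Exact integral: ∫_-2.5^1.5 f(x) dx ≈ 14.666667.
M_5 = 14.24.
Error ≈ 14.666667 − 14.24 ≈ 0.4267.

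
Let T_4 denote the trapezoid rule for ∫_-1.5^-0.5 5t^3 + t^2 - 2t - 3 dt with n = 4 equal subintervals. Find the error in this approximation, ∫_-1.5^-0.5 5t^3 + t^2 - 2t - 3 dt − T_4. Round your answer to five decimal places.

Exact integral: ∫_-1.5^-0.5 f(t) dt ≈ -6.1666667.
T_4 = -6.3125.
Error ≈ -6.1666667 − (-6.3125) ≈ 0.14583.

0.14583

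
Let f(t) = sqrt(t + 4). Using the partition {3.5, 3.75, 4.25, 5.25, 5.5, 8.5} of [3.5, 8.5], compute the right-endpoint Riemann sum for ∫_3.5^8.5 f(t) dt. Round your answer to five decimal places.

Subinterval widths: 0.25, 0.5, 1, 0.25, 3.
Right endpoints: 3.75, 4.25, 5.25, 5.5, 8.5.
f(3.75) ≈ 2.78388, f(4.25) ≈ 2.87228, f(5.25) ≈ 3.04138, f(5.5) ≈ 3.08221, f(8.5) ≈ 3.53553.
Sum = Σ Δt_i · f(t_i).
Sum ≈ 16.55065.

16.55065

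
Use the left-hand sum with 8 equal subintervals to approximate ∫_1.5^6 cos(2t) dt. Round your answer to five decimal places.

Δt = (6 − 1.5)/8 = 0.5625.
Left endpoints: 1.5, 2.0625, 2.625, 3.1875, 3.75, 4.3125, 4.875, 5.4375.
f(1.5) ≈ -0.98999, f(2.0625) ≈ -0.55419, f(2.625) ≈ 0.51209, f(3.1875) ≈ 0.99579, f(3.75) ≈ 0.34664, f(4.3125) ≈ -0.69687, f(4.875) ≈ -0.94758, f(5.4375) ≈ -0.12028.
Sum = Δt · [f(1.5) + f(2.0625) + f(2.625) + ...].
Sum ≈ -0.81810.

-0.81810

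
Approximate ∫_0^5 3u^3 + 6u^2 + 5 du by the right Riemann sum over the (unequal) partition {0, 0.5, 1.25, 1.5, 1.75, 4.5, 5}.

1400.2890625

Subinterval widths: 0.5, 0.75, 0.25, 0.25, 2.75, 0.5.
Right endpoints: 0.5, 1.25, 1.5, 1.75, 4.5, 5.
f(0.5) = 6.875, f(1.25) = 20.234375, f(1.5) = 28.625, f(1.75) = 39.453125, f(4.5) = 399.875, f(5) = 530.
Sum = Σ Δu_i · f(u_i).
Sum = 1400.2890625.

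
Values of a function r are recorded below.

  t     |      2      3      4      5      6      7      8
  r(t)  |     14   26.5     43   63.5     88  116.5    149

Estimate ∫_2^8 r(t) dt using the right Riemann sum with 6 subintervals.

486.5

Δt = 1.
Sum = 1·[26.5 + 43 + 63.5 + 88 + 116.5 + 149] = 486.5.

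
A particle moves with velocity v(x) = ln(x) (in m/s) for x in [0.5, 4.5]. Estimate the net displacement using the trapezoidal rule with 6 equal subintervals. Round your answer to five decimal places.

Δx = (4.5 − 0.5)/6 = 2/3.
v(0.5) ≈ -0.69315, v(7/6) ≈ 0.15415, v(11/6) ≈ 0.60614, v(2.5) ≈ 0.91629, v(19/6) ≈ 1.15268, v(23/6) ≈ 1.34373, v(4.5) ≈ 1.50408.
T_6 = (Δx/2)·[v(x_0) + 2v(x_1) + ... + 2v(x_{5}) + v(x_6)].
Sum ≈ 3.05230.

3.05230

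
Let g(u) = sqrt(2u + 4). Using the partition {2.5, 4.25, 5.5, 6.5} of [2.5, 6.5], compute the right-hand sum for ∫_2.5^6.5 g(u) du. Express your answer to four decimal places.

15.1515

Subinterval widths: 1.75, 1.25, 1.
Right endpoints: 4.25, 5.5, 6.5.
g(4.25) ≈ 3.5355, g(5.5) ≈ 3.8730, g(6.5) ≈ 4.1231.
Sum = Σ Δu_i · g(u_i).
Sum ≈ 15.1515.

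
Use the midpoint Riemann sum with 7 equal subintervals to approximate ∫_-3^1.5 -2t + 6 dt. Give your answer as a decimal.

Δt = (1.5 − (-3))/7 = 9/14.
Midpoints: -75/28, -57/28, -39/28, -0.75, -3/28, 15/28, 33/28.
f(-75/28) = 159/14, f(-57/28) = 141/14, f(-39/28) = 123/14, f(-0.75) = 7.5, f(-3/28) = 87/14, f(15/28) = 69/14, f(33/28) = 51/14.
Sum = Δt · [f(-75/28) + f(-57/28) + f(-39/28) + ...].
Sum = 33.75.

33.75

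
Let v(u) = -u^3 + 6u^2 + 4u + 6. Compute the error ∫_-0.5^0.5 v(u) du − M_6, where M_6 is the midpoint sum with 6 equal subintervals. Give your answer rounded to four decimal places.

Exact integral: ∫_-0.5^0.5 v(u) du = 6.5.
M_6 ≈ 6.486111.
Error ≈ 6.5 − 6.486111 ≈ 0.0139.

0.0139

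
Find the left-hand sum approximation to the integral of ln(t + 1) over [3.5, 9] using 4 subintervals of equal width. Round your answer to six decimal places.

Δt = (9 − 3.5)/4 = 1.375.
Left endpoints: 3.5, 4.875, 6.25, 7.625.
f(3.5) ≈ 1.504077, f(4.875) ≈ 1.770706, f(6.25) ≈ 1.981001, f(7.625) ≈ 2.154665.
Sum = Δt · [f(3.5) + f(4.875) + f(6.25) + f(7.625)].
Sum ≈ 10.189369.

10.189369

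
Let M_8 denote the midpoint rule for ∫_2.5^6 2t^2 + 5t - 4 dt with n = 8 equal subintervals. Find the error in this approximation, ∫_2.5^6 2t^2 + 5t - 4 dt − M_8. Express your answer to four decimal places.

0.1117

Exact integral: ∫_2.5^6 f(t) dt ≈ 193.958333.
M_8 ≈ 193.846680.
Error ≈ 193.958333 − 193.846680 ≈ 0.1117.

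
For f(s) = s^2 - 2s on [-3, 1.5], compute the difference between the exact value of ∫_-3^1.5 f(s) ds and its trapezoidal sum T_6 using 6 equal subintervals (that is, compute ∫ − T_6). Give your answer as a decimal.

Exact integral: ∫_-3^1.5 f(s) ds = 16.875.
T_6 = 17.296875.
Error = 16.875 − 17.296875 = -0.421875.

-0.421875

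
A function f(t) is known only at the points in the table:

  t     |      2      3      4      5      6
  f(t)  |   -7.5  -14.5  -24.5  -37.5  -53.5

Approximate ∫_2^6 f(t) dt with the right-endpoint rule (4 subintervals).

Δt = 1.
Sum = 1·[(-14.5) + (-24.5) + (-37.5) + (-53.5)] = -130.

-130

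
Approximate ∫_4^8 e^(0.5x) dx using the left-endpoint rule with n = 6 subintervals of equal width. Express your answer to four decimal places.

Δx = (8 − 4)/6 = 2/3.
Left endpoints: 4, 14/3, 16/3, 6, 20/3, 22/3.
f(4) ≈ 7.3891, f(14/3) ≈ 10.3123, f(16/3) ≈ 14.3919, f(6) ≈ 20.0855, f(20/3) ≈ 28.0316, f(22/3) ≈ 39.1213.
Sum = Δx · [f(4) + f(14/3) + f(16/3) + ...].
Sum ≈ 79.5545.

79.5545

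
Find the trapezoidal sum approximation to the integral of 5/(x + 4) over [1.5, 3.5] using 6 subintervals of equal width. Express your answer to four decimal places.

1.5515

Δx = (3.5 − 1.5)/6 = 1/3.
f(1.5) = 10/11, f(11/6) = 6/7, f(13/6) = 30/37, f(2.5) = 10/13, f(17/6) = 30/41, f(19/6) = 30/43, f(3.5) = 2/3.
T_6 = (Δx/2)·[f(x_0) + 2f(x_1) + ... + 2f(x_{5}) + f(x_6)].
Sum ≈ 1.5515.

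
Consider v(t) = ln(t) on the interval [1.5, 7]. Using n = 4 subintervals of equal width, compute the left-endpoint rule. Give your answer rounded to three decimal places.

Δt = (7 − 1.5)/4 = 1.375.
Left endpoints: 1.5, 2.875, 4.25, 5.625.
v(1.5) ≈ 0.405, v(2.875) ≈ 1.056, v(4.25) ≈ 1.447, v(5.625) ≈ 1.727.
Sum = Δt · [v(1.5) + v(2.875) + v(4.25) + v(5.625)].
Sum ≈ 6.374.

6.374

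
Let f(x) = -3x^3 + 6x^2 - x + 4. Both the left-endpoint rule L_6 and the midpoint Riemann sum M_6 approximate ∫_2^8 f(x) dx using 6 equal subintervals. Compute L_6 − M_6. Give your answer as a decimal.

L_6 = -1518.
M_6 = -2038.5.
L_6 − M_6 = 520.5.

520.5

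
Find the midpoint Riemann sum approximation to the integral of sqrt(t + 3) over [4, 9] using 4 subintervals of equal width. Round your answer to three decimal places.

Δt = (9 − 4)/4 = 1.25.
Midpoints: 4.625, 5.875, 7.125, 8.375.
f(4.625) ≈ 2.761, f(5.875) ≈ 2.979, f(7.125) ≈ 3.182, f(8.375) ≈ 3.373.
Sum = Δt · [f(4.625) + f(5.875) + f(7.125) + f(8.375)].
Sum ≈ 15.369.

15.369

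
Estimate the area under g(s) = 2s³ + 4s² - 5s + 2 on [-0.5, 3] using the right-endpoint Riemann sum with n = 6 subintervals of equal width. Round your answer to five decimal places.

Δs = (3 − (-0.5))/6 = 7/12.
Right endpoints: 1/12, 2/3, 1.25, 11/6, 29/12, 3.
g(1/12) = 1393/864, g(2/3) = 28/27, g(1.25) = 5.90625, g(11/6) = 2009/108, g(29/12) = 35861/864, g(3) = 77.
Sum = Δs · [g(1/12) + g(2/3) + g(1.25) + ...].
Sum ≈ 84.97020.

84.97020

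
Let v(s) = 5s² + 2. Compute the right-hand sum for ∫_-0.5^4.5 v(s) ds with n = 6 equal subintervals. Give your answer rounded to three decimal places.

206.644

Δs = (4.5 − (-0.5))/6 = 5/6.
Right endpoints: 1/3, 7/6, 2, 17/6, 11/3, 4.5.
v(1/3) = 23/9, v(7/6) = 317/36, v(2) = 22, v(17/6) = 1517/36, v(11/3) = 623/9, v(4.5) = 103.25.
Sum = Δs · [v(1/3) + v(7/6) + v(2) + ...].
Sum ≈ 206.644.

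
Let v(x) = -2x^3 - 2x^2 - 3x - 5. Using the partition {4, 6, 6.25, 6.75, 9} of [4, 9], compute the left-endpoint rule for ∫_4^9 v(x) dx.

Subinterval widths: 2, 0.25, 0.5, 2.25.
Left endpoints: 4, 6, 6.25, 6.75.
v(4) = -177, v(6) = -527, v(6.25) = -590.15625, v(6.75) = -731.46875.
Sum = Σ Δx_i · v(x_i).
Sum = -2426.6328125.

-2426.6328125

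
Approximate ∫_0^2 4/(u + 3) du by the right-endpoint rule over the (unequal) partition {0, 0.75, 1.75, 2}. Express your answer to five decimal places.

1.84211

Subinterval widths: 0.75, 1, 0.25.
Right endpoints: 0.75, 1.75, 2.
f(0.75) = 16/15, f(1.75) = 16/19, f(2) = 0.8.
Sum = Σ Δu_i · f(u_i).
Sum ≈ 1.84211.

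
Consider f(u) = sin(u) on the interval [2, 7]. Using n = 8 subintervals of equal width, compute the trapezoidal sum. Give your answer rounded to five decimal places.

-1.13171

Δu = (7 − 2)/8 = 0.625.
f(2) ≈ 0.90930, f(2.625) ≈ 0.49392, f(3.25) ≈ -0.10820, f(3.875) ≈ -0.66940, f(4.5) ≈ -0.97753, f(5.125) ≈ -0.91608, f(5.75) ≈ -0.50828, f(6.375) ≈ 0.09169, f(7) ≈ 0.65699.
T_8 = (Δu/2)·[f(u_0) + 2f(u_1) + ... + 2f(u_{7}) + f(u_8)].
Sum ≈ -1.13171.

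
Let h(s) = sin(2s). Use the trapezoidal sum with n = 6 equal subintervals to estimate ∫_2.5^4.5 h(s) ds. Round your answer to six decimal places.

Δs = (4.5 − 2.5)/6 = 1/3.
h(2.5) ≈ -0.958924, h(17/6) ≈ -0.578198, h(19/6) ≈ 0.050127, h(3.5) ≈ 0.656987, h(23/6) ≈ 0.982508, h(25/6) ≈ 0.887294, h(4.5) ≈ 0.412118.
T_6 = (Δs/2)·[h(s_0) + 2h(s_1) + ... + 2h(s_{5}) + h(s_6)].
Sum ≈ 0.575105.

0.575105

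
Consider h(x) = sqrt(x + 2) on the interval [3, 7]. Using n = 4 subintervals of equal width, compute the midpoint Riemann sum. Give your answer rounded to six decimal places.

10.548806

Δx = (7 − 3)/4 = 1.
Midpoints: 3.5, 4.5, 5.5, 6.5.
h(3.5) ≈ 2.345208, h(4.5) ≈ 2.549510, h(5.5) ≈ 2.738613, h(6.5) ≈ 2.915476.
Sum = Δx · [h(3.5) + h(4.5) + h(5.5) + h(6.5)].
Sum ≈ 10.548806.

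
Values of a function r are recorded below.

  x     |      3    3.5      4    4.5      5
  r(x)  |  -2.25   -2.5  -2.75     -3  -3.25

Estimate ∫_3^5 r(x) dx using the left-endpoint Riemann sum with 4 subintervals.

-5.25

Δx = 0.5.
Sum = 0.5·[(-2.25) + (-2.5) + (-2.75) + (-3)] = -5.25.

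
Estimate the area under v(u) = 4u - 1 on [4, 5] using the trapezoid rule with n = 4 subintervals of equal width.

17

Δu = (5 − 4)/4 = 0.25.
v(4) = 15, v(4.25) = 16, v(4.5) = 17, v(4.75) = 18, v(5) = 19.
T_4 = (Δu/2)·[v(u_0) + 2v(u_1) + 2v(u_2) + 2v(u_3) + v(u_4)].
Sum = 17.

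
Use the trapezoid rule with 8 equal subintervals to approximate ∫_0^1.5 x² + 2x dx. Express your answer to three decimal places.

Δx = (1.5 − 0)/8 = 0.1875.
f(0) = 0, f(0.1875) = 0.41015625, f(0.375) = 0.890625, f(0.5625) = 1.44140625, f(0.75) = 2.0625, f(0.9375) = 2.75390625, f(1.125) = 3.515625, f(1.3125) = 4.34765625, f(1.5) = 5.25.
T_8 = (Δx/2)·[f(x_0) + 2f(x_1) + ... + 2f(x_{7}) + f(x_8)].
Sum ≈ 3.384.

3.384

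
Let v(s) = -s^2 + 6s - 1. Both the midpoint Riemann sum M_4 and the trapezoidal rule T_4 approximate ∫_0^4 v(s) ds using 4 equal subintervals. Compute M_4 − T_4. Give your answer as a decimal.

1

M_4 = 23.
T_4 = 22.
M_4 − T_4 = 1.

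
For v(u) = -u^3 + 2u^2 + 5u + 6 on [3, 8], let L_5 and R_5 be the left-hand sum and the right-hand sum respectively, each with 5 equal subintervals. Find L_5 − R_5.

350

L_5 = -350.
R_5 = -700.
L_5 − R_5 = 350.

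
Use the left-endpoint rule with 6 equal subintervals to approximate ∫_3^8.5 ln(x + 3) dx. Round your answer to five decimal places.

Δx = (8.5 − 3)/6 = 11/12.
Left endpoints: 3, 47/12, 29/6, 5.75, 20/3, 91/12.
f(3) ≈ 1.79176, f(47/12) ≈ 1.93393, f(29/6) ≈ 2.05839, f(5.75) ≈ 2.16905, f(20/3) ≈ 2.26868, f(91/12) ≈ 2.35928.
Sum = Δx · [f(3) + f(47/12) + f(29/6) + ...].
Sum ≈ 11.53267.

11.53267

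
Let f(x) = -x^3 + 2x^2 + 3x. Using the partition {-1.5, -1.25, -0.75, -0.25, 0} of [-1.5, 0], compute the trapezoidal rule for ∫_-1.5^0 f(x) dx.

Subinterval widths: 0.25, 0.5, 0.5, 0.25.
f(-1.5) = 3.375, f(-1.25) = 1.328125, f(-0.75) = -0.703125, f(-0.25) = -0.609375, f(0) = 0.
On each subinterval the trapezoid contributes (Δx_i/2)·[f(x_{i-1}) + f(x_i)].
Sum = 0.33984375.

0.33984375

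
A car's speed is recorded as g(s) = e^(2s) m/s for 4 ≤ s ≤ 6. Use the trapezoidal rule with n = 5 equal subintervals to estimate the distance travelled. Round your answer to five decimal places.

84102.78711

Δs = (6 − 4)/5 = 0.4.
g(4) ≈ 2980.95799, g(4.4) ≈ 6634.24401, g(4.8) ≈ 14764.78157, g(5.2) ≈ 32859.62567, g(5.6) ≈ 73130.44183, g(6) ≈ 162754.79142.
T_5 = (Δs/2)·[g(s_0) + 2g(s_1) + ... + 2g(s_{4}) + g(s_5)].
Sum ≈ 84102.78711.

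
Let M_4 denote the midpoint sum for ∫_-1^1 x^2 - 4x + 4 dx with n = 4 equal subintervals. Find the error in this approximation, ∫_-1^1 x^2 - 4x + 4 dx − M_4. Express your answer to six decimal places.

Exact integral: ∫_-1^1 f(x) dx ≈ 8.66666667.
M_4 = 8.625.
Error ≈ 8.66666667 − 8.625 ≈ 0.041667.

0.041667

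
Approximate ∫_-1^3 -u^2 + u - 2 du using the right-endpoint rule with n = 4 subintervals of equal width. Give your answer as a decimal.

Δu = (3 − (-1))/4 = 1.
Right endpoints: 0, 1, 2, 3.
f(0) = -2, f(1) = -2, f(2) = -4, f(3) = -8.
Sum = Δu · [f(0) + f(1) + f(2) + f(3)].
Sum = -16.

-16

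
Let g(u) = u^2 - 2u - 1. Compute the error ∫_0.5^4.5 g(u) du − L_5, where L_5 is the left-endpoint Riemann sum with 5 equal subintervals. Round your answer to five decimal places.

4.37333

Exact integral: ∫_0.5^4.5 g(u) du ≈ 6.3333333.
L_5 = 1.96.
Error ≈ 6.3333333 − 1.96 ≈ 4.37333.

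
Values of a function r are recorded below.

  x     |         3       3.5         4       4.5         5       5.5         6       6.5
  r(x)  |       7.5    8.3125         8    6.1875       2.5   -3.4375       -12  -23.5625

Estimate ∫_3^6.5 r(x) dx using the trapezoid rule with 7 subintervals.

Δx = 0.5.
T_7 = (0.5/2)·[7.5 + 2·8.3125 + 2·8 + 2·6.1875 + 2·2.5 + 2·(-3.4375) + 2·(-12) + (-23.5625)] = 0.765625.

0.765625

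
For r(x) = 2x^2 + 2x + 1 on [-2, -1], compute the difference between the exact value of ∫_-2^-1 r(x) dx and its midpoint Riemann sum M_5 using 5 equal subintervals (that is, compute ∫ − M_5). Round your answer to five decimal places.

0.00667

Exact integral: ∫_-2^-1 r(x) dx ≈ 2.6666667.
M_5 = 2.66.
Error ≈ 2.6666667 − 2.66 ≈ 0.00667.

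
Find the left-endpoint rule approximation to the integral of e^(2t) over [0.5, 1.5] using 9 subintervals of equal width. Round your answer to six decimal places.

Δt = (1.5 − 0.5)/9 = 1/9.
Left endpoints: 0.5, 11/18, 13/18, 5/6, 17/18, 19/18, 7/6, 23/18, 25/18.
f(0.5) ≈ 2.718282, f(11/18) ≈ 3.394723, f(13/18) ≈ 4.239496, f(5/6) ≈ 5.294490, f(17/18) ≈ 6.612018, f(19/18) ≈ 8.257411, f(7/6) ≈ 10.312259, f(23/18) ≈ 12.878452, f(25/18) ≈ 16.083241.
Sum = Δt · [f(0.5) + f(11/18) + f(13/18) + ...].
Sum ≈ 7.754486.

7.754486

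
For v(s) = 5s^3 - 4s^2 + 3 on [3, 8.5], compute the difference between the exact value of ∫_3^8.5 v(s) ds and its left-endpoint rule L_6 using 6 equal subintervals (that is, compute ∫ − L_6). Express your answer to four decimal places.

Exact integral: ∫_3^8.5 v(s) ds ≈ 5657.494792.
L_6 ≈ 4491.311777.
Error ≈ 5657.494792 − 4491.311777 ≈ 1166.1830.

1166.1830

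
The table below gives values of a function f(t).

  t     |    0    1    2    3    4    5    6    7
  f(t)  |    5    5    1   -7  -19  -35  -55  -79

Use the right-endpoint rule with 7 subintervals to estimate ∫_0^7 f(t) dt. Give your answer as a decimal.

Δt = 1.
Sum = 1·[5 + 1 + (-7) + (-19) + (-35) + (-55) + (-79)] = -189.

-189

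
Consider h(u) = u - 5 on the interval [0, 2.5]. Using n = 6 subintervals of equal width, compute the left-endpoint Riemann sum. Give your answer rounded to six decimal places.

Δu = (2.5 − 0)/6 = 5/12.
Left endpoints: 0, 5/12, 5/6, 1.25, 5/3, 25/12.
h(0) = -5, h(5/12) = -55/12, h(5/6) = -25/6, h(1.25) = -3.75, h(5/3) = -10/3, h(25/12) = -35/12.
Sum = Δu · [h(0) + h(5/12) + h(5/6) + ...].
Sum ≈ -9.895833.

-9.895833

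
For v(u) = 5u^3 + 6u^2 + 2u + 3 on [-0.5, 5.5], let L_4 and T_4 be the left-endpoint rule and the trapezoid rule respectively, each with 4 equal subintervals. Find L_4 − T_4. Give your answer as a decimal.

L_4 = 854.25.
T_4 = 1622.625.
L_4 − T_4 = -768.375.

-768.375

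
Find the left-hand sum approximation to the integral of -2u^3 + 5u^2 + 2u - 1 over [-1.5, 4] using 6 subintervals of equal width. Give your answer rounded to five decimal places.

18.35561

Δu = (4 − (-1.5))/6 = 11/12.
Left endpoints: -1.5, -7/12, 1/3, 1.25, 13/6, 37/12.
f(-1.5) = 14, f(-7/12) = -59/864, f(1/3) = 4/27, f(1.25) = 5.40625, f(13/6) = 349/54, f(37/12) = -5119/864.
Sum = Δu · [f(-1.5) + f(-7/12) + f(1/3) + ...].
Sum ≈ 18.35561.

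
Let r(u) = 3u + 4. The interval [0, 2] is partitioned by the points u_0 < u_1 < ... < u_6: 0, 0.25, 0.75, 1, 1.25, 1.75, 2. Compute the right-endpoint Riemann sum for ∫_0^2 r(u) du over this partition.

15.125

Subinterval widths: 0.25, 0.5, 0.25, 0.25, 0.5, 0.25.
Right endpoints: 0.25, 0.75, 1, 1.25, 1.75, 2.
r(0.25) = 4.75, r(0.75) = 6.25, r(1) = 7, r(1.25) = 7.75, r(1.75) = 9.25, r(2) = 10.
Sum = Σ Δu_i · r(u_i).
Sum = 15.125.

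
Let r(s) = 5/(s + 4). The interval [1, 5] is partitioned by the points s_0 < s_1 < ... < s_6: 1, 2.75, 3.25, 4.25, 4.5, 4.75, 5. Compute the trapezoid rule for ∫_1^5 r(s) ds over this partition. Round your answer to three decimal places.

Subinterval widths: 1.75, 0.5, 1, 0.25, 0.25, 0.25.
r(1) = 1, r(2.75) = 20/27, r(3.25) = 20/29, r(4.25) = 20/33, r(4.5) = 10/17, r(4.75) = 4/7, r(5) = 5/9.
On each subinterval the trapezoid contributes (Δs_i/2)·[r(s_{i-1}) + r(s_i)].
Sum ≈ 2.964.

2.964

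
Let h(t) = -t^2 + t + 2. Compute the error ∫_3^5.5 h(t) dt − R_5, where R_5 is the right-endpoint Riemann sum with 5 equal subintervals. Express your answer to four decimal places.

Exact integral: ∫_3^5.5 h(t) dt ≈ -30.833333.
R_5 = -35.625.
Error ≈ -30.833333 − (-35.625) ≈ 4.7917.

4.7917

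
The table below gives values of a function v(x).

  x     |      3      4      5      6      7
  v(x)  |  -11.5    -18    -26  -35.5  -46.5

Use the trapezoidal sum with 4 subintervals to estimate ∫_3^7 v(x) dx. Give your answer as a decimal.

-108.5

Δx = 1.
T_4 = (1/2)·[(-11.5) + 2·(-18) + 2·(-26) + 2·(-35.5) + (-46.5)] = -108.5.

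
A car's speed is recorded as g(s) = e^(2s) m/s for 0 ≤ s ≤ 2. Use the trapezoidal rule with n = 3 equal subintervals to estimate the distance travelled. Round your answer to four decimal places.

30.6564

Δs = (2 − 0)/3 = 2/3.
g(0) ≈ 1.0000, g(2/3) ≈ 3.7937, g(4/3) ≈ 14.3919, g(2) ≈ 54.5982.
T_3 = (Δs/2)·[g(s_0) + 2g(s_1) + 2g(s_2) + g(s_3)].
Sum ≈ 30.6564.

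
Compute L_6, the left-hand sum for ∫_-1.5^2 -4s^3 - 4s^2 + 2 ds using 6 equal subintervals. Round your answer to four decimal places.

Δs = (2 − (-1.5))/6 = 7/12.
Left endpoints: -1.5, -11/12, -1/3, 0.25, 5/6, 17/12.
f(-1.5) = 6.5, f(-11/12) = 743/432, f(-1/3) = 46/27, f(0.25) = 1.6875, f(5/6) = -167/54, f(17/12) = -7517/432.
Sum = Δs · [f(-1.5) + f(-11/12) + f(-1/3) + ...].
Sum ≈ -5.1811.

-5.1811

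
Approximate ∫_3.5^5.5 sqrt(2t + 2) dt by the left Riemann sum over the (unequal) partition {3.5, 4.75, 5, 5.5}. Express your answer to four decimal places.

6.3298

Subinterval widths: 1.25, 0.25, 0.5.
Left endpoints: 3.5, 4.75, 5.
f(3.5) ≈ 3.0000, f(4.75) ≈ 3.3912, f(5) ≈ 3.4641.
Sum = Σ Δt_i · f(t_i).
Sum ≈ 6.3298.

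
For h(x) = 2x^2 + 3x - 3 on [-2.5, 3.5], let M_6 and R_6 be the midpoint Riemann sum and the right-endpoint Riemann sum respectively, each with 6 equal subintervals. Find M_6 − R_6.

M_6 = 29.
R_6 = 47.
M_6 − R_6 = -18.

-18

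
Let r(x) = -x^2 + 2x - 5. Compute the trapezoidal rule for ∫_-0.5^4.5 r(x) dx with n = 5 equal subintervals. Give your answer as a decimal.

-36.25

Δx = (4.5 − (-0.5))/5 = 1.
r(-0.5) = -6.25, r(0.5) = -4.25, r(1.5) = -4.25, r(2.5) = -6.25, r(3.5) = -10.25, r(4.5) = -16.25.
T_5 = (Δx/2)·[r(x_0) + 2r(x_1) + ... + 2r(x_{4}) + r(x_5)].
Sum = -36.25.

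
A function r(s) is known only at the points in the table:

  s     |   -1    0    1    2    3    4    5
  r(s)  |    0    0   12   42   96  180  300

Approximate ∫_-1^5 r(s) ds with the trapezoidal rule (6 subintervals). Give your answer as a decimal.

480

Δs = 1.
T_6 = (1/2)·[0 + 2·0 + 2·12 + 2·42 + 2·96 + 2·180 + 300] = 480.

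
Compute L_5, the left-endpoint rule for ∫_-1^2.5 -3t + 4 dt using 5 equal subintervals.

9.8

Δt = (2.5 − (-1))/5 = 0.7.
Left endpoints: -1, -0.3, 0.4, 1.1, 1.8.
f(-1) = 7, f(-0.3) = 4.9, f(0.4) = 2.8, f(1.1) = 0.7, f(1.8) = -1.4.
Sum = Δt · [f(-1) + f(-0.3) + f(0.4) + f(1.1) + f(1.8)].
Sum = 9.8.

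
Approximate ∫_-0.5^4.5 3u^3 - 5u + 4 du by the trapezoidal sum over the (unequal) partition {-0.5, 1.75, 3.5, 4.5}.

315.28125

Subinterval widths: 2.25, 1.75, 1.
f(-0.5) = 6.125, f(1.75) = 11.328125, f(3.5) = 115.125, f(4.5) = 254.875.
On each subinterval the trapezoid contributes (Δu_i/2)·[f(u_{i-1}) + f(u_i)].
Sum = 315.28125.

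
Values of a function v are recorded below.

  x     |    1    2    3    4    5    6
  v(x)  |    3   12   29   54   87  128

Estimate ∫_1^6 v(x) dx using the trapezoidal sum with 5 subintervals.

Δx = 1.
T_5 = (1/2)·[3 + 2·12 + 2·29 + 2·54 + 2·87 + 128] = 247.5.

247.5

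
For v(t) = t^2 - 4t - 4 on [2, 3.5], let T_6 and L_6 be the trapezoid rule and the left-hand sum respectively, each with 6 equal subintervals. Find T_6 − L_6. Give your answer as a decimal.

T_6 = -10.859375.
L_6 = -11.140625.
T_6 − L_6 = 0.28125.

0.28125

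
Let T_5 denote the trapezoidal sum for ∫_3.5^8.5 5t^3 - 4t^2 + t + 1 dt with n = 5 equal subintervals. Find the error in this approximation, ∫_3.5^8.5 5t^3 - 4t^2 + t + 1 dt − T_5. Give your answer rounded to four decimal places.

Exact integral: ∫_3.5^8.5 f(t) dt ≈ 5610.833333.
T_5 = 5682.5.
Error ≈ 5610.833333 − 5682.5 ≈ -71.6667.

-71.6667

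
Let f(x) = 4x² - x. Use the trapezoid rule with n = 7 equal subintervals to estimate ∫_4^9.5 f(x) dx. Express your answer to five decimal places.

Δx = (9.5 − 4)/7 = 11/14.
f(4) = 60, f(67/14) = 8509/98, f(39/7) = 5811/49, f(89/14) = 15219/98, f(50/7) = 9650/49, f(111/14) = 23865/98, f(61/7) = 14457/49, f(9.5) = 351.5.
T_7 = (Δx/2)·[f(x_0) + 2f(x_1) + ... + 2f(x_{6}) + f(x_7)].
Sum ≈ 1022.97194.

1022.97194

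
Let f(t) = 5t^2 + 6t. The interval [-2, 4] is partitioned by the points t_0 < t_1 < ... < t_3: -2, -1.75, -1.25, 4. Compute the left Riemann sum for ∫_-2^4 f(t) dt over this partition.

6.046875

Subinterval widths: 0.25, 0.5, 5.25.
Left endpoints: -2, -1.75, -1.25.
f(-2) = 8, f(-1.75) = 4.8125, f(-1.25) = 0.3125.
Sum = Σ Δt_i · f(t_i).
Sum = 6.046875.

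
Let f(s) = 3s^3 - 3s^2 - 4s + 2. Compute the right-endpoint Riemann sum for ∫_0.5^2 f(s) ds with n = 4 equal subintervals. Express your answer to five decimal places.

Δs = (2 − 0.5)/4 = 0.375.
Right endpoints: 0.875, 1.25, 1.625, 2.
f(0.875) = -915/512, f(1.25) = -1.828125, f(1.625) = 231/512, f(2) = 6.
Sum = Δs · [f(0.875) + f(1.25) + f(1.625) + f(2)].
Sum ≈ 1.06348.

1.06348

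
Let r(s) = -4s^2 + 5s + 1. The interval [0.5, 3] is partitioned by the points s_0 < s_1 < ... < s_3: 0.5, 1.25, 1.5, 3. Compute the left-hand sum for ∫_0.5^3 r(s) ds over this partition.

Subinterval widths: 0.75, 0.25, 1.5.
Left endpoints: 0.5, 1.25, 1.5.
r(0.5) = 2.5, r(1.25) = 1, r(1.5) = -0.5.
Sum = Σ Δs_i · r(s_i).
Sum = 1.375.

1.375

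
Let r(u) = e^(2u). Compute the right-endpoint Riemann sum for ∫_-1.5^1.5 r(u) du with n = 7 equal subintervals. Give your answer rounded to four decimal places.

14.9172

Δu = (1.5 − (-1.5))/7 = 3/7.
Right endpoints: -15/14, -9/14, -3/14, 3/14, 9/14, 15/14, 1.5.
r(-15/14) ≈ 0.1173, r(-9/14) ≈ 0.2765, r(-3/14) ≈ 0.6514, r(3/14) ≈ 1.5351, r(9/14) ≈ 3.6173, r(15/14) ≈ 8.5238, r(1.5) ≈ 20.0855.
Sum = Δu · [r(-15/14) + r(-9/14) + r(-3/14) + ...].
Sum ≈ 14.9172.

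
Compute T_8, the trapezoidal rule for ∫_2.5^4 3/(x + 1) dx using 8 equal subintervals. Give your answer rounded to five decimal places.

Δx = (4 − 2.5)/8 = 0.1875.
f(2.5) = 6/7, f(2.6875) = 48/59, f(2.875) = 24/31, f(3.0625) = 48/65, f(3.25) = 12/17, f(3.4375) = 48/71, f(3.625) = 24/37, f(3.8125) = 48/77, f(4) = 0.6.
T_8 = (Δx/2)·[f(x_0) + 2f(x_1) + ... + 2f(x_{7}) + f(x_8)].
Sum ≈ 1.07039.

1.07039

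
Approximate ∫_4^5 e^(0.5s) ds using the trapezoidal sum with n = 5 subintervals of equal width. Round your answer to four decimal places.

9.5949

Δs = (5 − 4)/5 = 0.2.
f(4) ≈ 7.3891, f(4.2) ≈ 8.1662, f(4.4) ≈ 9.0250, f(4.6) ≈ 9.9742, f(4.8) ≈ 11.0232, f(5) ≈ 12.1825.
T_5 = (Δs/2)·[f(s_0) + 2f(s_1) + ... + 2f(s_{4}) + f(s_5)].
Sum ≈ 9.5949.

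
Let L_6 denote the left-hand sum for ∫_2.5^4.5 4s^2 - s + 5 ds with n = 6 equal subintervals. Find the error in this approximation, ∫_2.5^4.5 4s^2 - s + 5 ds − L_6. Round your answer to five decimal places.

8.85185

Exact integral: ∫_2.5^4.5 f(s) ds ≈ 103.6666667.
L_6 ≈ 94.8148148.
Error ≈ 103.6666667 − 94.8148148 ≈ 8.85185.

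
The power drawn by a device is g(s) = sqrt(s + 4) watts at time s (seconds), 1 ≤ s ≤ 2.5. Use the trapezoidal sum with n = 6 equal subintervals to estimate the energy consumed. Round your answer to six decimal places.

3.594173

Δs = (2.5 − 1)/6 = 0.25.
g(1) ≈ 2.236068, g(1.25) ≈ 2.291288, g(1.5) ≈ 2.345208, g(1.75) ≈ 2.397916, g(2) ≈ 2.449490, g(2.25) ≈ 2.500000, g(2.5) ≈ 2.549510.
T_6 = (Δs/2)·[g(s_0) + 2g(s_1) + ... + 2g(s_{5}) + g(s_6)].
Sum ≈ 3.594173.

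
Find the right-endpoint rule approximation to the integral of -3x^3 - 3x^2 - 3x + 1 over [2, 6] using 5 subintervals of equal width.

Δx = (6 − 2)/5 = 0.8.
Right endpoints: 2.8, 3.6, 4.4, 5.2, 6.
f(2.8) = -96.776, f(3.6) = -188.648, f(4.4) = -325.832, f(5.2) = -517.544, f(6) = -773.
Sum = Δx · [f(2.8) + f(3.6) + f(4.4) + f(5.2) + f(6)].
Sum = -1521.44.

-1521.44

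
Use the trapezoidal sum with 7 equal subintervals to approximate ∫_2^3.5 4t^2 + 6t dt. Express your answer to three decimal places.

Δt = (3.5 − 2)/7 = 3/14.
f(2) = 28, f(31/14) = 1612/49, f(17/7) = 1870/49, f(37/14) = 2146/49, f(20/7) = 2440/49, f(43/14) = 2752/49, f(23/7) = 3082/49, f(3.5) = 70.
T_7 = (Δt/2)·[f(t_0) + 2f(t_1) + ... + 2f(t_{6}) + f(t_7)].
Sum ≈ 71.296.

71.296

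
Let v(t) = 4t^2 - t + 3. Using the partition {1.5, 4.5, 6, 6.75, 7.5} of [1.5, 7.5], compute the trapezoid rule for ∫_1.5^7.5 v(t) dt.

Subinterval widths: 3, 1.5, 0.75, 0.75.
v(1.5) = 10.5, v(4.5) = 79.5, v(6) = 141, v(6.75) = 178.5, v(7.5) = 220.5.
On each subinterval the trapezoid contributes (Δt_i/2)·[v(t_{i-1}) + v(t_i)].
Sum = 569.8125.

569.8125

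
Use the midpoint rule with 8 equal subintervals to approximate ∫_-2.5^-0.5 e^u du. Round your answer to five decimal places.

0.52308

Δu = (-0.5 − (-2.5))/8 = 0.25.
Midpoints: -2.375, -2.125, -1.875, -1.625, -1.375, -1.125, -0.875, -0.625.
f(-2.375) ≈ 0.09301, f(-2.125) ≈ 0.11943, f(-1.875) ≈ 0.15335, f(-1.625) ≈ 0.19691, f(-1.375) ≈ 0.25284, f(-1.125) ≈ 0.32465, f(-0.875) ≈ 0.41686, f(-0.625) ≈ 0.53526.
Sum = Δu · [f(-2.375) + f(-2.125) + f(-1.875) + ...].
Sum ≈ 0.52308.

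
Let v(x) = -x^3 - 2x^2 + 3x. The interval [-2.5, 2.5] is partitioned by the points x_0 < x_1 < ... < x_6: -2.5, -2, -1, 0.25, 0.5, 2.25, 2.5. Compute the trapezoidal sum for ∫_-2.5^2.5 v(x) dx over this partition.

Subinterval widths: 0.5, 1, 1.25, 0.25, 1.75, 0.25.
v(-2.5) = -4.375, v(-2) = -6, v(-1) = -4, v(0.25) = 0.609375, v(0.5) = 0.875, v(2.25) = -14.765625, v(2.5) = -20.625.
On each subinterval the trapezoid contributes (Δx_i/2)·[v(x_{i-1}) + v(x_i)].
Sum = -26.10546875.

-26.10546875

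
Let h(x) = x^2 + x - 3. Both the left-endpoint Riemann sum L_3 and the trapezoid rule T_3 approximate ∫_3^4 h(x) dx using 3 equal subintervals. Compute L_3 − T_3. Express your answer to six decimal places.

L_3 ≈ 11.51851852.
T_3 ≈ 12.85185185.
L_3 − T_3 ≈ -1.333333.

-1.333333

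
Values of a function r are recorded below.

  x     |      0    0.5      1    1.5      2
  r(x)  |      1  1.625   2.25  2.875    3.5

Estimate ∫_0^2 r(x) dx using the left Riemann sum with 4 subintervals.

3.875

Δx = 0.5.
Sum = 0.5·[1 + 1.625 + 2.25 + 2.875] = 3.875.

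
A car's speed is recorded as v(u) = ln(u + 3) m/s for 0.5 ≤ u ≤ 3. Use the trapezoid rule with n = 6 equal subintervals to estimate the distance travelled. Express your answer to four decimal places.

Δu = (3 − 0.5)/6 = 5/12.
v(0.5) ≈ 1.2528, v(11/12) ≈ 1.3652, v(4/3) ≈ 1.4663, v(1.75) ≈ 1.5581, v(13/6) ≈ 1.6422, v(31/12) ≈ 1.7198, v(3) ≈ 1.7918.
T_6 = (Δu/2)·[v(u_0) + 2v(u_1) + ... + 2v(u_{5}) + v(u_6)].
Sum ≈ 3.8642.

3.8642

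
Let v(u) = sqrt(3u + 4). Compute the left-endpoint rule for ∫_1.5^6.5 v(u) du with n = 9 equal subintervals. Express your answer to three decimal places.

Δu = (6.5 − 1.5)/9 = 5/9.
Left endpoints: 1.5, 37/18, 47/18, 19/6, 67/18, 77/18, 29/6, 97/18, 107/18.
v(1.5) ≈ 2.915, v(37/18) ≈ 3.189, v(47/18) ≈ 3.440, v(19/6) ≈ 3.674, v(67/18) ≈ 3.894, v(77/18) ≈ 4.103, v(29/6) ≈ 4.301, v(97/18) ≈ 4.491, v(107/18) ≈ 4.673.
Sum = Δu · [v(1.5) + v(37/18) + v(47/18) + ...].
Sum ≈ 19.267.

19.267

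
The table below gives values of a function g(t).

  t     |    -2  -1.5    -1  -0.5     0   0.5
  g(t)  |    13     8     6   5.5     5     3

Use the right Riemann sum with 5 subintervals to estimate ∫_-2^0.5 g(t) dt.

Δt = 0.5.
Sum = 0.5·[8 + 6 + 5.5 + 5 + 3] = 13.75.

13.75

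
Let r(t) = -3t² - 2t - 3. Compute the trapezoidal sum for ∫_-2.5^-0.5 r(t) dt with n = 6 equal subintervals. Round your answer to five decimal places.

Δt = (-0.5 − (-2.5))/6 = 1/3.
r(-2.5) = -16.75, r(-13/6) = -12.75, r(-11/6) = -113/12, r(-1.5) = -6.75, r(-7/6) = -4.75, r(-5/6) = -41/12, r(-0.5) = -2.75.
T_6 = (Δt/2)·[r(t_0) + 2r(t_1) + ... + 2r(t_{5}) + r(t_6)].
Sum ≈ -15.61111.

-15.61111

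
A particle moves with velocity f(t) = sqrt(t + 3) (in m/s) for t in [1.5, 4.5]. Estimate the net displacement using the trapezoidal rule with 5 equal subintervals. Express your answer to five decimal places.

7.32751

Δt = (4.5 − 1.5)/5 = 0.6.
f(1.5) ≈ 2.12132, f(2.1) ≈ 2.25832, f(2.7) ≈ 2.38747, f(3.3) ≈ 2.50998, f(3.9) ≈ 2.62679, f(4.5) ≈ 2.73861.
T_5 = (Δt/2)·[f(t_0) + 2f(t_1) + ... + 2f(t_{4}) + f(t_5)].
Sum ≈ 7.32751.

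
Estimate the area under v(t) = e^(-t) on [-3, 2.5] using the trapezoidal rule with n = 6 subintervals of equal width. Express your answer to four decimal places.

21.3849

Δt = (2.5 − (-3))/6 = 11/12.
v(-3) ≈ 20.0855, v(-25/12) ≈ 8.0312, v(-7/6) ≈ 3.2113, v(-0.25) ≈ 1.2840, v(2/3) ≈ 0.5134, v(19/12) ≈ 0.2053, v(2.5) ≈ 0.0821.
T_6 = (Δt/2)·[v(t_0) + 2v(t_1) + ... + 2v(t_{5}) + v(t_6)].
Sum ≈ 21.3849.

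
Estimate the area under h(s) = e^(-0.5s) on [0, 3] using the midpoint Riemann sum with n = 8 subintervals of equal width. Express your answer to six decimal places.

Δs = (3 − 0)/8 = 0.375.
Midpoints: 0.1875, 0.5625, 0.9375, 1.3125, 1.6875, 2.0625, 2.4375, 2.8125.
h(0.1875) ≈ 0.910510, h(0.5625) ≈ 0.754840, h(0.9375) ≈ 0.625784, h(1.3125) ≈ 0.518793, h(1.6875) ≈ 0.430095, h(2.0625) ≈ 0.356561, h(2.4375) ≈ 0.295599, h(2.8125) ≈ 0.245061.
Sum = Δs · [h(0.1875) + h(0.5625) + h(0.9375) + ...].
Sum ≈ 1.551466.

1.551466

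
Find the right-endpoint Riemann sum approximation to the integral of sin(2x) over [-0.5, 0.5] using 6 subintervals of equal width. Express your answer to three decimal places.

Δx = (0.5 − (-0.5))/6 = 1/6.
Right endpoints: -1/3, -1/6, 0, 1/6, 1/3, 0.5.
f(-1/3) ≈ -0.618, f(-1/6) ≈ -0.327, f(0) ≈ 0.000, f(1/6) ≈ 0.327, f(1/3) ≈ 0.618, f(0.5) ≈ 0.841.
Sum = Δx · [f(-1/3) + f(-1/6) + f(0) + ...].
Sum ≈ 0.140.

0.140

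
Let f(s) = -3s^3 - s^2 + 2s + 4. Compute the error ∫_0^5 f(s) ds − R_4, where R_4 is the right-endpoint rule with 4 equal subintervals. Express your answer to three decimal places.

Exact integral: ∫_0^5 f(s) ds ≈ -465.41667.
R_4 = -739.765625.
Error ≈ -465.41667 − (-739.765625) ≈ 274.349.

274.349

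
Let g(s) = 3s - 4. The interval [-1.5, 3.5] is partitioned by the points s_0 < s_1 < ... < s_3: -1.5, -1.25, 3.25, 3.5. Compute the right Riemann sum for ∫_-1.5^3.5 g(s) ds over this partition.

Subinterval widths: 0.25, 4.5, 0.25.
Right endpoints: -1.25, 3.25, 3.5.
g(-1.25) = -7.75, g(3.25) = 5.75, g(3.5) = 6.5.
Sum = Σ Δs_i · g(s_i).
Sum = 25.5625.

25.5625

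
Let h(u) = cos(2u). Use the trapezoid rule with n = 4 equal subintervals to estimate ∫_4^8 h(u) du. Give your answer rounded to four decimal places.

-0.4101

Δu = (8 − 4)/4 = 1.
h(4) ≈ -0.1455, h(5) ≈ -0.8391, h(6) ≈ 0.8439, h(7) ≈ 0.1367, h(8) ≈ -0.9577.
T_4 = (Δu/2)·[h(u_0) + 2h(u_1) + 2h(u_2) + 2h(u_3) + h(u_4)].
Sum ≈ -0.4101.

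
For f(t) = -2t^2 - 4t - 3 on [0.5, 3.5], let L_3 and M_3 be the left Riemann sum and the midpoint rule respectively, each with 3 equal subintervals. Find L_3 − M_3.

16.5

L_3 = -44.5.
M_3 = -61.
L_3 − M_3 = 16.5.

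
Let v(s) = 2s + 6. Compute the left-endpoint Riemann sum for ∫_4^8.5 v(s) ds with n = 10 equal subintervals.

Δs = (8.5 − 4)/10 = 0.45.
Left endpoints: 4, 4.45, 4.9, 5.35, 5.8, 6.25, 6.7, 7.15, 7.6, 8.05.
v(4) = 14, v(4.45) = 14.9, v(4.9) = 15.8, v(5.35) = 16.7, v(5.8) = 17.6, v(6.25) = 18.5, v(6.7) = 19.4, v(7.15) = 20.3, v(7.6) = 21.2, v(8.05) = 22.1.
Sum = Δs · [v(4) + v(4.45) + v(4.9) + ...].
Sum = 81.225.

81.225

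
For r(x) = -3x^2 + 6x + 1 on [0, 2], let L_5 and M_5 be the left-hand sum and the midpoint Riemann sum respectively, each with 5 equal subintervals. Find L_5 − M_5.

-0.24

L_5 = 5.84.
M_5 = 6.08.
L_5 − M_5 = -0.24.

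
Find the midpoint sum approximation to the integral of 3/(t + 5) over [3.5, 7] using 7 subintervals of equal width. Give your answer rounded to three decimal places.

Δt = (7 − 3.5)/7 = 0.5.
Midpoints: 3.75, 4.25, 4.75, 5.25, 5.75, 6.25, 6.75.
f(3.75) = 12/35, f(4.25) = 12/37, f(4.75) = 4/13, f(5.25) = 12/41, f(5.75) = 12/43, f(6.25) = 4/15, f(6.75) = 12/47.
Sum = Δt · [f(3.75) + f(4.25) + f(4.75) + ...].
Sum ≈ 1.034.

1.034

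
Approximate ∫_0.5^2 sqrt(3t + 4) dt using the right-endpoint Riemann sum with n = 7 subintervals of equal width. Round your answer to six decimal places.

4.247830

Δt = (2 − 0.5)/7 = 3/14.
Right endpoints: 5/7, 13/14, 8/7, 19/14, 11/7, 25/14, 2.
f(5/7) ≈ 2.478479, f(13/14) ≈ 2.604940, f(8/7) ≈ 2.725541, f(19/14) ≈ 2.841026, f(11/7) ≈ 2.951997, f(25/14) ≈ 3.058945, f(2) ≈ 3.162278.
Sum = Δt · [f(5/7) + f(13/14) + f(8/7) + ...].
Sum ≈ 4.247830.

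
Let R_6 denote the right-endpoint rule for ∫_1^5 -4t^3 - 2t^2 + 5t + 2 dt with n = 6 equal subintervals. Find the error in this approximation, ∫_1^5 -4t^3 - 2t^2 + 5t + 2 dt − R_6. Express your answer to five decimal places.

Exact integral: ∫_1^5 f(t) dt ≈ -638.6666667.
R_6 ≈ -824.5925926.
Error ≈ -638.6666667 − (-824.5925926) ≈ 185.92593.

185.92593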